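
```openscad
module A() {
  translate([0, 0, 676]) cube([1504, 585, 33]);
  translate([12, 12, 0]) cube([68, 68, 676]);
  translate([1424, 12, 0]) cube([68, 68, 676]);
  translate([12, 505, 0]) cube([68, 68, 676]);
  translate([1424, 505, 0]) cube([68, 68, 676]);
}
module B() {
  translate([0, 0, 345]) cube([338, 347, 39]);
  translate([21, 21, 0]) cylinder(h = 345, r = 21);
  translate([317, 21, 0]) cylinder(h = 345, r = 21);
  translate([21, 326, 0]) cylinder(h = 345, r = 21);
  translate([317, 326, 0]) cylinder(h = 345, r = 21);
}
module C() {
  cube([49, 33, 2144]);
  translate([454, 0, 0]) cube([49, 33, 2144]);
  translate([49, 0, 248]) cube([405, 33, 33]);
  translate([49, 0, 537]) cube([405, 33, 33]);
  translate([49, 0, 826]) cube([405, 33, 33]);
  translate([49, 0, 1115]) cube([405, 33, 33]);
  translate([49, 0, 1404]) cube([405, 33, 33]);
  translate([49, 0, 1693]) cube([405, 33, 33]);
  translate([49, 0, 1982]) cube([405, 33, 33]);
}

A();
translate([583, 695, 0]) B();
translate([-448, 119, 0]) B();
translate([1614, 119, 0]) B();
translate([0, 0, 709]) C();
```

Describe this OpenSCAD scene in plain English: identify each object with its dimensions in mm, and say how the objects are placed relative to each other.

A is a table with a 1504×585 mm rectangular top, 33 mm thick, top surface at z = 709 mm, supported by four 68×68 mm square legs, each inset 12 mm from the nearest pair of top edges, running from the floor.

B is a four-legged stool. The seat is 338×347 mm, 39 mm thick, top at z = 384 mm. It stands on four round legs, each 42 mm in diameter, from z = 0 to the seat underside, each leg's axis is inset half a diameter from the nearest pair of seat edges (so the leg's bounding box is flush with the corner).

C is a straight ladder. Two 49×33 mm vertical rails, 2144 mm tall, stand 503 mm apart (outside-to-outside) with their front faces coplanar on the −y side. 7 rungs, each 33 mm deep and 33 mm tall, span between the inner faces of the rails, front faces flush with the rails. The lowest rung's underside is at z = 248 mm and rungs are spaced 289 mm apart (underside to underside).

Three stools sit around the table at the +y, −x, +x sides. The ladder is on top of the table.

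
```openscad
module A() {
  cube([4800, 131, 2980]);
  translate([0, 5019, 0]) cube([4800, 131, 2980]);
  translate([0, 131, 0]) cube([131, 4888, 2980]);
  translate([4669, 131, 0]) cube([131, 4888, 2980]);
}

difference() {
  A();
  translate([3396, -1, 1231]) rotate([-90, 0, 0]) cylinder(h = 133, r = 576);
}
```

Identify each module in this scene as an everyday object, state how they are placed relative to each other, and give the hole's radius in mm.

A is a house frame. The house frame has a circular hole through its front wall. The hole's radius is 576 mm.

The subtracted cylinder has r = 576 mm.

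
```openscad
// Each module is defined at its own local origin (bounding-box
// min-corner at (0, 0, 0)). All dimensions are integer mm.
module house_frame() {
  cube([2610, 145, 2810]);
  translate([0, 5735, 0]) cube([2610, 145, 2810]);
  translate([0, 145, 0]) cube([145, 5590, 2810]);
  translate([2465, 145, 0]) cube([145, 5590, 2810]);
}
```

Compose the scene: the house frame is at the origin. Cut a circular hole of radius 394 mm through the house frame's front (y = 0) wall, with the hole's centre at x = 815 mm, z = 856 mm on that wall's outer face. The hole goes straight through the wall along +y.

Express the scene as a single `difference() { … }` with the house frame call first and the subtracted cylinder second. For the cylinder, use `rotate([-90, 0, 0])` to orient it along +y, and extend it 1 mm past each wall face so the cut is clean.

difference() {
  house_frame();
  translate([815, -1, 856]) rotate([-90, 0, 0]) cylinder(h = 147, r = 394);
}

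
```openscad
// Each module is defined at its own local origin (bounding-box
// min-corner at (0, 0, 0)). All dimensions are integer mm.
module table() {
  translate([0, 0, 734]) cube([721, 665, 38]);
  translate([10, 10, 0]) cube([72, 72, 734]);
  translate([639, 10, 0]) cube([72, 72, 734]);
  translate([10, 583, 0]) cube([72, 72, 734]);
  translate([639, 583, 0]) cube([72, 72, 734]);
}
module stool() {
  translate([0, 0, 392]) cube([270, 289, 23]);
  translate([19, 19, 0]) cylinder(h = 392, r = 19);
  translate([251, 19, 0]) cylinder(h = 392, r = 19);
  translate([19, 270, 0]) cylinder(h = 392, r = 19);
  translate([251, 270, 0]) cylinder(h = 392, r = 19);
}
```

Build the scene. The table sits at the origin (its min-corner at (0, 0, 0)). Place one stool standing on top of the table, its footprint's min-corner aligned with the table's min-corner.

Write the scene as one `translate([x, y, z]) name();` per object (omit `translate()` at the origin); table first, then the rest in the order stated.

table();
translate([0, 0, 772]) stool();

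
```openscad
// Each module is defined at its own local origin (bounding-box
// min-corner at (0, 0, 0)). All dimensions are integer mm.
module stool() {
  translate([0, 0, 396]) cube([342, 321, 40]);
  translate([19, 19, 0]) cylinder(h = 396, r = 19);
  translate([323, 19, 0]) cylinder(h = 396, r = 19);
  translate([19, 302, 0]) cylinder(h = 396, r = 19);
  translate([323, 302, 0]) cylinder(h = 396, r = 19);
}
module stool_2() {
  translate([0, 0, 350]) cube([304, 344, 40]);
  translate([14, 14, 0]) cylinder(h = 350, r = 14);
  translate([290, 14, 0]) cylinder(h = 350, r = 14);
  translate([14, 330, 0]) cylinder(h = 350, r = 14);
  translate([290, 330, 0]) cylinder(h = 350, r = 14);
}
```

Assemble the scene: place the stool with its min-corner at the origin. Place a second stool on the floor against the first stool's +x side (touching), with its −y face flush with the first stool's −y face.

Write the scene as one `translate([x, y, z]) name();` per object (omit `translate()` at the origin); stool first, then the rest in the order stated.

stool();
translate([342, 0, 0]) stool_2();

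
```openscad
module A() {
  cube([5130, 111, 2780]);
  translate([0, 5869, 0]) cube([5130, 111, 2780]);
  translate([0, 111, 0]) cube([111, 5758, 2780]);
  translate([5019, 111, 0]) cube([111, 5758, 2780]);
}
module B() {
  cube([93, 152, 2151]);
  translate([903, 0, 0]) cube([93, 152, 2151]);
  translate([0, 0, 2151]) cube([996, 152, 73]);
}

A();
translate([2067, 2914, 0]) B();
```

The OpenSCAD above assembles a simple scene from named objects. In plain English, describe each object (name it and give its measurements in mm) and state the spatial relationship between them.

A is a box-shaped house frame (walls only): outside footprint 5130×5980 mm, wall height 2780 mm, wall thickness 111 mm. The two y-facing walls run the full x-width; the two x-facing walls fit between the inner faces of the y-facing walls.

B is a door frame. The clear opening is 810 mm wide and 2151 mm high. Two 93 mm wide jambs, 152 mm deep, stand either side of the opening from the floor to the top of the opening. A 73 mm thick head sits across the top of both jambs, spanning the full outside width of the frame.

The door frame sits inside the house frame, centred.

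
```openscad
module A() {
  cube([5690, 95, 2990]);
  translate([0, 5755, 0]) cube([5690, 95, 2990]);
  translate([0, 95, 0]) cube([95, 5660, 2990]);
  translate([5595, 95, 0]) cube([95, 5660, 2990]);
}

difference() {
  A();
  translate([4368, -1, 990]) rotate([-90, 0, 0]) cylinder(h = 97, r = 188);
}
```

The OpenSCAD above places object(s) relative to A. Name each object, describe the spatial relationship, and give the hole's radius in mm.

A is a house frame. The house frame has a circular hole through its front wall. The hole's radius is 188 mm.

The subtracted cylinder has r = 188 mm.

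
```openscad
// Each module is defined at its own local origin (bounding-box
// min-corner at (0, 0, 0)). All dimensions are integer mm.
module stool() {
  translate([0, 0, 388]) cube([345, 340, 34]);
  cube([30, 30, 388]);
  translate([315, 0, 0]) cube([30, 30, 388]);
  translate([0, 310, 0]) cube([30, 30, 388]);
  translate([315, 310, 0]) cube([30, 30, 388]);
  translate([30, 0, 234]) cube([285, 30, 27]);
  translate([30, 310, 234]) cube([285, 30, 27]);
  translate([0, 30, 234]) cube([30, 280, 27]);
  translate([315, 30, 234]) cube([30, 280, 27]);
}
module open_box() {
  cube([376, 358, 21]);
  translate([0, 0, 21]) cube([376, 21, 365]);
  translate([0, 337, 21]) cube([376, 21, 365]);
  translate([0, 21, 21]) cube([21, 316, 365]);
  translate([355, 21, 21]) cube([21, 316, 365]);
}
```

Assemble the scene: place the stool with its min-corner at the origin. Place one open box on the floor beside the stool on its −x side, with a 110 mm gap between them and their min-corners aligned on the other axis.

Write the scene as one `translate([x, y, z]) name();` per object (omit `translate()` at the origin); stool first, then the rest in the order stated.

stool();
translate([-486, 0, 0]) open_box();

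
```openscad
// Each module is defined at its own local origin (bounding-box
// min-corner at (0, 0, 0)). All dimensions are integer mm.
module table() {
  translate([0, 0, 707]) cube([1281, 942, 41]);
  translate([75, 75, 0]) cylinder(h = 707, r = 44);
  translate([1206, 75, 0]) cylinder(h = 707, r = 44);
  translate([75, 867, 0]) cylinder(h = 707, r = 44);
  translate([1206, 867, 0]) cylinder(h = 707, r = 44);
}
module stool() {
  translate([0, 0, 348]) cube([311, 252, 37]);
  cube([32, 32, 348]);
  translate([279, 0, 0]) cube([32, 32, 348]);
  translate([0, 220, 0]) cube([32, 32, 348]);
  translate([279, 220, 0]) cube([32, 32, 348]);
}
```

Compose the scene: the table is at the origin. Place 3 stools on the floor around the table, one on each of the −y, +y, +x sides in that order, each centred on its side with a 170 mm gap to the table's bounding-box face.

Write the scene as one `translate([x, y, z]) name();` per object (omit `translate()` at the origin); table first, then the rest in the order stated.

table();
translate([485, -422, 0]) stool();
translate([485, 1112, 0]) stool();
translate([1451, 345, 0]) stool();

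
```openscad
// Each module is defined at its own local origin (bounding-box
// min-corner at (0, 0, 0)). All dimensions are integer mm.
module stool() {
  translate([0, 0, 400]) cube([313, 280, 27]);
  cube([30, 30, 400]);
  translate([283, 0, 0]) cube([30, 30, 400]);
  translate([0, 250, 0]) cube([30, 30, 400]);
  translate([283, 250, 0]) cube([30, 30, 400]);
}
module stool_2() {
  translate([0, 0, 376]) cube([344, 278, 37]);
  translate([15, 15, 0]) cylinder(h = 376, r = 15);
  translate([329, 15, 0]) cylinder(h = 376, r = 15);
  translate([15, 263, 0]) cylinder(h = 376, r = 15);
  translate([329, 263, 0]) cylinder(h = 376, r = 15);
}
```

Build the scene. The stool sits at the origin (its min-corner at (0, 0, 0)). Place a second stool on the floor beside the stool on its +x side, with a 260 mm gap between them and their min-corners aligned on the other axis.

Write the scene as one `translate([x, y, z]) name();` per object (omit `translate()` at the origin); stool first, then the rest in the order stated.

stool();
translate([573, 0, 0]) stool_2();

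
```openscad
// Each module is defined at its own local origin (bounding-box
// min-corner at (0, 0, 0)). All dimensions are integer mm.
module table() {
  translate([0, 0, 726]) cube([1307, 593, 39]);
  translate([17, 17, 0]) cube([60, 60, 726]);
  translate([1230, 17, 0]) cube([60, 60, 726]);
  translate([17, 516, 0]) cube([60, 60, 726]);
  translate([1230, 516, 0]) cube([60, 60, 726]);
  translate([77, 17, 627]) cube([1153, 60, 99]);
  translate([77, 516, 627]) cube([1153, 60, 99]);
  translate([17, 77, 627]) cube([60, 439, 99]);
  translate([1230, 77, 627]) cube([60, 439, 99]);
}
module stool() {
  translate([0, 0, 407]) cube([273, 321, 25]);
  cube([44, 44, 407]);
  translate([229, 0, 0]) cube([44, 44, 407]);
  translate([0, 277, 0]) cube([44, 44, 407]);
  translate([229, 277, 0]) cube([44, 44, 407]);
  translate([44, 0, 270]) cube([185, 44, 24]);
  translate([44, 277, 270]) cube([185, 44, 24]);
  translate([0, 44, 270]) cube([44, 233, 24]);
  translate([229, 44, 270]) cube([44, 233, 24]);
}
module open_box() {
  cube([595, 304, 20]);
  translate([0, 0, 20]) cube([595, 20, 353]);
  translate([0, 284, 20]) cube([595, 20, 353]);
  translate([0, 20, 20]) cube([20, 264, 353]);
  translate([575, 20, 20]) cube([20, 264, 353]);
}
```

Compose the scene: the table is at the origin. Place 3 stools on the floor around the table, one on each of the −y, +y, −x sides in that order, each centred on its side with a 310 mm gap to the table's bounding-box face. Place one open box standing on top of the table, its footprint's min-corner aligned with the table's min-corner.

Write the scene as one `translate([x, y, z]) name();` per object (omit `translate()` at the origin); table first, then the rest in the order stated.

table();
translate([517, -631, 0]) stool();
translate([517, 903, 0]) stool();
translate([-583, 136, 0]) stool();
translate([0, 0, 765]) open_box();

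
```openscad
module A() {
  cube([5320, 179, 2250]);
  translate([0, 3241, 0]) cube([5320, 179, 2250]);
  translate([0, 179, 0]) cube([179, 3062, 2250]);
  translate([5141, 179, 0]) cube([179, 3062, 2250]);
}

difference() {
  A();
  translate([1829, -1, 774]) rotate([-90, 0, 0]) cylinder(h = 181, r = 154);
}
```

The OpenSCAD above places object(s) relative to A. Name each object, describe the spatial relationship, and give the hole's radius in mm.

The subtracted cylinder has r = 154 mm.

A is a house frame. The house frame has a circular hole through its front wall. The hole's radius is 154 mm.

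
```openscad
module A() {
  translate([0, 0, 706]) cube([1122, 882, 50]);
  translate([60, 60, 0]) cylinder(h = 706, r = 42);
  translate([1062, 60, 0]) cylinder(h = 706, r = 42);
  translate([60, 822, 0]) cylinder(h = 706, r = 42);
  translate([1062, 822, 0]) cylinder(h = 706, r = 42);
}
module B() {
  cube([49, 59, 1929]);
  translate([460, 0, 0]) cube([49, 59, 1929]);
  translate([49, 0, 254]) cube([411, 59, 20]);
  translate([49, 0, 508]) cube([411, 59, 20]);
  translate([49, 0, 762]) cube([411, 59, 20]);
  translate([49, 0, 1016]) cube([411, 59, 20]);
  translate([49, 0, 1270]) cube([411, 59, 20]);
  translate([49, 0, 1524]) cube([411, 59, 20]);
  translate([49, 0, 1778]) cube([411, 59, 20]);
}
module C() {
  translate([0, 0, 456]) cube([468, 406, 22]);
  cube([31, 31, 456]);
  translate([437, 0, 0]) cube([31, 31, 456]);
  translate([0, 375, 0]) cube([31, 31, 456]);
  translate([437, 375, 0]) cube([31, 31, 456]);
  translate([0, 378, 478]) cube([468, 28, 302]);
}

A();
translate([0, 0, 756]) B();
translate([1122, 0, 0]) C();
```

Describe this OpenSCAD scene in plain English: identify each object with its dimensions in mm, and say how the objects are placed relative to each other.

A is a table: top 1122 mm (x) × 882 mm (y), 50 mm thick, upper face at z = 756 mm, on four round legs of 84 mm diameter, each leg's bounding box inset 18 mm from the nearest pair of top edges, running from z = 0 to the bottom of the top.

B is a straight ladder. Two 49×59 mm vertical rails, 1929 mm tall, stand 509 mm apart (outside-to-outside) with their front faces coplanar on the −y side. 7 rungs, each 59 mm deep and 20 mm tall, span between the inner faces of the rails, front faces flush with the rails. The lowest rung's underside is at z = 254 mm and rungs are spaced 254 mm apart (underside to underside).

C is a chair. The seat is a 468×406×22 mm slab with its top at z = 478 mm, on four 31×31 mm corner legs (flush with the seat edges, standing on z = 0). A flat backrest 28 mm thick, 302 mm tall, spans the full seat width and rises from the seat top along its +y edge, rear face flush with the rear of the seat.

The ladder is on top of the table. The chair is against the table's +x side, with their −y faces flush.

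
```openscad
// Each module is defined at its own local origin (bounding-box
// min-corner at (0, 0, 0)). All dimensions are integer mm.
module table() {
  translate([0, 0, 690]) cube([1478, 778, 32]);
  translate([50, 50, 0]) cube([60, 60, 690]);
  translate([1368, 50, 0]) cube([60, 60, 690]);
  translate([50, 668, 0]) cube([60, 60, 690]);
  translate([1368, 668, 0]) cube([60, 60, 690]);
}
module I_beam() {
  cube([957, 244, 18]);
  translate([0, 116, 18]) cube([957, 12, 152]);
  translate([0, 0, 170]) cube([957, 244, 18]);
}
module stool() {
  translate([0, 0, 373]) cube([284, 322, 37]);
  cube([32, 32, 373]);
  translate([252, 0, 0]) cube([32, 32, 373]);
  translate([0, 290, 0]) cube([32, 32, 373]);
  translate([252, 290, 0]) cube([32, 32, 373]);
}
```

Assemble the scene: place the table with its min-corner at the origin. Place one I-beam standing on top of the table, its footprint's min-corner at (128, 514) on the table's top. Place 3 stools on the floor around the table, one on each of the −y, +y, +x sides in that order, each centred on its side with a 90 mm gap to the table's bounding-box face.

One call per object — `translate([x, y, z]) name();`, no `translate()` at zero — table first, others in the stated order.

table();
translate([128, 514, 722]) I_beam();
translate([597, -412, 0]) stool();
translate([597, 868, 0]) stool();
translate([1568, 228, 0]) stool();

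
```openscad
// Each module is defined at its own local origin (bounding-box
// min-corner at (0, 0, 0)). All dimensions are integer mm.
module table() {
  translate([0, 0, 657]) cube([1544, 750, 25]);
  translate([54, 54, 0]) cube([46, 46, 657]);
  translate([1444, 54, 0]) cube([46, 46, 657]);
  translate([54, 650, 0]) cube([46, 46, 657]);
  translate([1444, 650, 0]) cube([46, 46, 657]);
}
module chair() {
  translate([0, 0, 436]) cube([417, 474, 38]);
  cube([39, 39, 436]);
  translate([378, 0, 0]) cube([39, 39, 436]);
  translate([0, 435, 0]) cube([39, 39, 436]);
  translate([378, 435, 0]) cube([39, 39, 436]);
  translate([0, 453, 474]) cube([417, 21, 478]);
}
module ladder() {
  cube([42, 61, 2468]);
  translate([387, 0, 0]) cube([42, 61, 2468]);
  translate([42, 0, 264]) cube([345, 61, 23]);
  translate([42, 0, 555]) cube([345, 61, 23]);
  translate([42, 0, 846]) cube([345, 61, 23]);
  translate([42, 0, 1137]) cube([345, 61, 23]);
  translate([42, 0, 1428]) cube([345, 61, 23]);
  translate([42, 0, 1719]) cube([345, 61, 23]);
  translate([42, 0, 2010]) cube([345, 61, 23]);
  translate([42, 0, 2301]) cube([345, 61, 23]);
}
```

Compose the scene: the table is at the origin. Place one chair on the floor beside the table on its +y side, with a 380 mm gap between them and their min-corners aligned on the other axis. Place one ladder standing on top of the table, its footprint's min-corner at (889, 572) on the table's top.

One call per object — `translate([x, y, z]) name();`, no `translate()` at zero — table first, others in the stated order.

table();
translate([0, 1130, 0]) chair();
translate([889, 572, 682]) ladder();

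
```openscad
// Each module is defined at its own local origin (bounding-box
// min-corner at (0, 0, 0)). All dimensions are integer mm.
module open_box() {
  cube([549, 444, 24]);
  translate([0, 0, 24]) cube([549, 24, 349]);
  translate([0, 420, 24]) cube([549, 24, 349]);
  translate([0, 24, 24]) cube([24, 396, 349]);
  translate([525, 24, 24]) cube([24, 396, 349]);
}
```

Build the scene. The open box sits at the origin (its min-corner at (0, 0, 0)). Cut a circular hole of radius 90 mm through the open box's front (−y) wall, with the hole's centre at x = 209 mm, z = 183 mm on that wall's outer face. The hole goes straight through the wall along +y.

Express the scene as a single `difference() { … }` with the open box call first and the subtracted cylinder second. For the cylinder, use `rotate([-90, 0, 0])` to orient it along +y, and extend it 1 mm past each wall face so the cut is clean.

difference() {
  open_box();
  translate([209, -1, 183]) rotate([-90, 0, 0]) cylinder(h = 26, r = 90);
}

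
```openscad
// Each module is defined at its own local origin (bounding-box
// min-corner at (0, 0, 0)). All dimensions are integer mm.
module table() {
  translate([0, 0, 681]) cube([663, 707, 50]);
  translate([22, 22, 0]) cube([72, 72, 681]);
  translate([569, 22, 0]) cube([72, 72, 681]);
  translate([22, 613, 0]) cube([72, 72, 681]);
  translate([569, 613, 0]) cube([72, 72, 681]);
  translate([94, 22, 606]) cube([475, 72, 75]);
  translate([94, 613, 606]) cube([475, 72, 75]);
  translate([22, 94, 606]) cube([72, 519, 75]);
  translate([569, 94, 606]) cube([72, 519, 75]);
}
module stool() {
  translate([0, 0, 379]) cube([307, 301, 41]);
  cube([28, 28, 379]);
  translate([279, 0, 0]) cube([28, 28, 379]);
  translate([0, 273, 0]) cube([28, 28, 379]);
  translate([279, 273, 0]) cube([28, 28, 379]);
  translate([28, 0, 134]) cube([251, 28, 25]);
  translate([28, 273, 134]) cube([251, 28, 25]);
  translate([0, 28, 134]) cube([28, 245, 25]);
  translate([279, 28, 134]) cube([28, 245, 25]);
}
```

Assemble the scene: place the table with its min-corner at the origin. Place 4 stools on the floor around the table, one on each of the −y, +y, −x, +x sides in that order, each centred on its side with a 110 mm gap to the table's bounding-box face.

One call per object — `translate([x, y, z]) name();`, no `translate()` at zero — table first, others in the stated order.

table();
translate([178, -411, 0]) stool();
translate([178, 817, 0]) stool();
translate([-417, 203, 0]) stool();
translate([773, 203, 0]) stool();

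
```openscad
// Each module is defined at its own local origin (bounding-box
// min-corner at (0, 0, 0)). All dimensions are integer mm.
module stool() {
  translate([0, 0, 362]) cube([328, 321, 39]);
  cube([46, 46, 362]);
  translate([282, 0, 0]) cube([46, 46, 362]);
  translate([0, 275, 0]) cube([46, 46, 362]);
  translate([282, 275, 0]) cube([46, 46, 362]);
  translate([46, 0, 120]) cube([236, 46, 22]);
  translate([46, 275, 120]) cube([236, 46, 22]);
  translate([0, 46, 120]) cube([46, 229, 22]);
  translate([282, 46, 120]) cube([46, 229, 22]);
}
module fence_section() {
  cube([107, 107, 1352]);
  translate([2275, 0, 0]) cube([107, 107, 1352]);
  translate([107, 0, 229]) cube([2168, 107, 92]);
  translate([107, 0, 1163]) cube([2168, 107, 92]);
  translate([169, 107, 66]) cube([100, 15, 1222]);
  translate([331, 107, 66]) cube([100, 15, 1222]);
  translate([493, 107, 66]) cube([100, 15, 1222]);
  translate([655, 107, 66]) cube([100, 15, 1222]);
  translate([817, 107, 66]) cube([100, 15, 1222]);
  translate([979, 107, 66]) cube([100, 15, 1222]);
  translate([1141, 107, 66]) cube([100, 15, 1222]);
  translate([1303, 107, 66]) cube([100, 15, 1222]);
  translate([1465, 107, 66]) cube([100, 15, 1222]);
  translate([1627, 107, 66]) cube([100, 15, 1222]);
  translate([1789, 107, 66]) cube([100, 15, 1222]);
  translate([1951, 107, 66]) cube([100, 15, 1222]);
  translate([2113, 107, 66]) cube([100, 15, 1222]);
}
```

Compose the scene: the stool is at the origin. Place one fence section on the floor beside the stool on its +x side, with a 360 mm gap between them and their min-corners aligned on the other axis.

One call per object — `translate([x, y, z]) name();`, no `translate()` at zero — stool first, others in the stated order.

stool();
translate([688, 0, 0]) fence_section();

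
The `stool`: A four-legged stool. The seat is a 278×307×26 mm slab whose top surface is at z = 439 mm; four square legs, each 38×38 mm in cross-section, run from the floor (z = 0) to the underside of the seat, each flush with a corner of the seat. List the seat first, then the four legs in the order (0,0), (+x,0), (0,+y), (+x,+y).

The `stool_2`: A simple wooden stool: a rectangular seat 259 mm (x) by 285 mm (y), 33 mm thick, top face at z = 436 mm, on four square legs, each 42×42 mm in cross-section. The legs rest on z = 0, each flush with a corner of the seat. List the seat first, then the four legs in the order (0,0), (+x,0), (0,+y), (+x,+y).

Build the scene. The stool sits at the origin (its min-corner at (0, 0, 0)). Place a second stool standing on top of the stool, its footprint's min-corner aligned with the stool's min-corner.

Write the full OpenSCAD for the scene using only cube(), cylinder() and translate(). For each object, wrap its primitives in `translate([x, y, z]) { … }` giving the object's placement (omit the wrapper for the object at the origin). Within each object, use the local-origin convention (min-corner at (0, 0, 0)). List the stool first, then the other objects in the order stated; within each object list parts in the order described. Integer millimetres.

translate([0, 0, 413]) cube([278, 307, 26]);
cube([38, 38, 413]);
translate([240, 0, 0]) cube([38, 38, 413]);
translate([0, 269, 0]) cube([38, 38, 413]);
translate([240, 269, 0]) cube([38, 38, 413]);
translate([0, 0, 439]) {
  translate([0, 0, 403]) cube([259, 285, 33]);
  cube([42, 42, 403]);
  translate([217, 0, 0]) cube([42, 42, 403]);
  translate([0, 243, 0]) cube([42, 42, 403]);
  translate([217, 243, 0]) cube([42, 42, 403]);
}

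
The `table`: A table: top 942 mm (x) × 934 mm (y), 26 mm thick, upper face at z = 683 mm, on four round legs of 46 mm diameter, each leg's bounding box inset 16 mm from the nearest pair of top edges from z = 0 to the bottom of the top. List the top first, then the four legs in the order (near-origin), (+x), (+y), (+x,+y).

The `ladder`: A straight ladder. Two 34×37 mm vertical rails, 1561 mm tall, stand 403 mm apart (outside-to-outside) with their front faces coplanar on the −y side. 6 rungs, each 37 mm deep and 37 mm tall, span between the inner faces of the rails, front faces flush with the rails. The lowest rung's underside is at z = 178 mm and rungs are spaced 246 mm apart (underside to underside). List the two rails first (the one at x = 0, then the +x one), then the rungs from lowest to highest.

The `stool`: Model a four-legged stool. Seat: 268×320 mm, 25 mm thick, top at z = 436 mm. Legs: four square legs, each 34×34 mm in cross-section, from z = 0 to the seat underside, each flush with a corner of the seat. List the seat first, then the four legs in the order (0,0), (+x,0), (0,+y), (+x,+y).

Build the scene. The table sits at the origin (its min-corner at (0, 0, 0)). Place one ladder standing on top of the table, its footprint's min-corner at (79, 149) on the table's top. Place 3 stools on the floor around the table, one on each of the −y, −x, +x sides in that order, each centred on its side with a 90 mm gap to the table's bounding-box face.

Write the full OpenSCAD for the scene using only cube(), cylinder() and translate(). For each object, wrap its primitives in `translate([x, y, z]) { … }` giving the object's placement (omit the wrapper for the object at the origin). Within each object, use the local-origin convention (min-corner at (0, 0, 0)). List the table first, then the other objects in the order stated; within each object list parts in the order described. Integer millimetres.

translate([0, 0, 657]) cube([942, 934, 26]);
translate([39, 39, 0]) cylinder(h = 657, r = 23);
translate([903, 39, 0]) cylinder(h = 657, r = 23);
translate([39, 895, 0]) cylinder(h = 657, r = 23);
translate([903, 895, 0]) cylinder(h = 657, r = 23);
translate([79, 149, 683]) {
  cube([34, 37, 1561]);
  translate([369, 0, 0]) cube([34, 37, 1561]);
  translate([34, 0, 178]) cube([335, 37, 37]);
  translate([34, 0, 424]) cube([335, 37, 37]);
  translate([34, 0, 670]) cube([335, 37, 37]);
  translate([34, 0, 916]) cube([335, 37, 37]);
  translate([34, 0, 1162]) cube([335, 37, 37]);
  translate([34, 0, 1408]) cube([335, 37, 37]);
}
translate([337, -410, 0]) {
  translate([0, 0, 411]) cube([268, 320, 25]);
  cube([34, 34, 411]);
  translate([234, 0, 0]) cube([34, 34, 411]);
  translate([0, 286, 0]) cube([34, 34, 411]);
  translate([234, 286, 0]) cube([34, 34, 411]);
}
translate([-358, 307, 0]) {
  translate([0, 0, 411]) cube([268, 320, 25]);
  cube([34, 34, 411]);
  translate([234, 0, 0]) cube([34, 34, 411]);
  translate([0, 286, 0]) cube([34, 34, 411]);
  translate([234, 286, 0]) cube([34, 34, 411]);
}
translate([1032, 307, 0]) {
  translate([0, 0, 411]) cube([268, 320, 25]);
  cube([34, 34, 411]);
  translate([234, 0, 0]) cube([34, 34, 411]);
  translate([0, 286, 0]) cube([34, 34, 411]);
  translate([234, 286, 0]) cube([34, 34, 411]);
}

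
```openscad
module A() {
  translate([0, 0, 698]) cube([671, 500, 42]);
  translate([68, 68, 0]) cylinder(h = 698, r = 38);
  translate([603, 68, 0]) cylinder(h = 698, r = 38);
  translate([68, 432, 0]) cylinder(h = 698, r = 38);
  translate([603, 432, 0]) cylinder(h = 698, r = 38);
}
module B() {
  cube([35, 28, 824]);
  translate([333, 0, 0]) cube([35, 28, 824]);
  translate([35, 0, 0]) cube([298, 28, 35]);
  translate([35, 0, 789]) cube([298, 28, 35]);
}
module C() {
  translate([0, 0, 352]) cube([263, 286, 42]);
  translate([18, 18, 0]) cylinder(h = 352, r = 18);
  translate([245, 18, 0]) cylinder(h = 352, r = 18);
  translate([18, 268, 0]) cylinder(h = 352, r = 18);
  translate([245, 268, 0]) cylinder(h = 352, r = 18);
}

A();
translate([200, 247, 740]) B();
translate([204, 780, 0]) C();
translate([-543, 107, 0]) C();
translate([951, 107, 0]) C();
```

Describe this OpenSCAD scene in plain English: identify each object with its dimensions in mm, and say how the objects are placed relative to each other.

A is a table with a 671×500 mm rectangular top, 42 mm thick, top surface at z = 740 mm, supported by four round legs of 76 mm diameter, each leg's bounding box inset 30 mm from the nearest pair of top edges, running from the floor.

B is a picture frame with a 298×754 mm rectangular opening (x by z) and a uniform 35 mm border on every side. Frame depth is 28 mm along y. It is built from two vertical stiles running the full outside height and two horizontal rails spanning the gap between the stiles.

C is a simple wooden stool: a rectangular seat 263 mm (x) by 286 mm (y), 42 mm thick, top face at z = 394 mm, on four round legs, each 36 mm in diameter. The legs rest on z = 0, each leg's axis is inset half a diameter from the nearest pair of seat edges (so the leg's bounding box is flush with the corner).

The picture frame is on top of the table. Three stools sit around the table at the +y, −x, +x sides.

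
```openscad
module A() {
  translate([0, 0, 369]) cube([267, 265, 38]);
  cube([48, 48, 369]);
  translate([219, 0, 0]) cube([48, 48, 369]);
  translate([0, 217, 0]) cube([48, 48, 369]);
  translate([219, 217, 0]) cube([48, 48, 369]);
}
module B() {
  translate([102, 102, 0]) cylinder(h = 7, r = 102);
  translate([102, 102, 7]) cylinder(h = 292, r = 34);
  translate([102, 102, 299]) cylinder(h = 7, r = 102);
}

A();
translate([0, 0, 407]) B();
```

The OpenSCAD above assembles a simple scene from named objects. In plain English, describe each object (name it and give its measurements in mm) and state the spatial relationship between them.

A is a simple wooden stool: a rectangular seat 267 mm (x) by 265 mm (y), 38 mm thick, top face at z = 407 mm, on four square legs, each 48×48 mm in cross-section. The legs rest on z = 0, each flush with a corner of the seat.

B is a spool: two coaxial disc flanges of radius 102 mm and thickness 7 mm, joined by a core cylinder of radius 34 mm and height 292 mm. The lower flange rests on z = 0 and the three cylinders share a vertical axis.

The spool is on top of the stool.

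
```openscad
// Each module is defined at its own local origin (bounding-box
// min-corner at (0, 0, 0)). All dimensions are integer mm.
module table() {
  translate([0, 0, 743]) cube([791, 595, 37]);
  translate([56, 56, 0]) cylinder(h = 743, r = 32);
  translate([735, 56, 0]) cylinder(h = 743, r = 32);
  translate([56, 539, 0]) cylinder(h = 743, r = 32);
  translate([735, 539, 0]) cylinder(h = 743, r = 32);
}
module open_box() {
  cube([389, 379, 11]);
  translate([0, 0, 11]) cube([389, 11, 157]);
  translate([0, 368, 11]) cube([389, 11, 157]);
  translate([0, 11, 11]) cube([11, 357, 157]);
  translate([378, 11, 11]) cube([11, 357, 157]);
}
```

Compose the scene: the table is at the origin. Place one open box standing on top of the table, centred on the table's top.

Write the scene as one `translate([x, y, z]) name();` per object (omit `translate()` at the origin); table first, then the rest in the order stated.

table();
translate([201, 108, 780]) open_box();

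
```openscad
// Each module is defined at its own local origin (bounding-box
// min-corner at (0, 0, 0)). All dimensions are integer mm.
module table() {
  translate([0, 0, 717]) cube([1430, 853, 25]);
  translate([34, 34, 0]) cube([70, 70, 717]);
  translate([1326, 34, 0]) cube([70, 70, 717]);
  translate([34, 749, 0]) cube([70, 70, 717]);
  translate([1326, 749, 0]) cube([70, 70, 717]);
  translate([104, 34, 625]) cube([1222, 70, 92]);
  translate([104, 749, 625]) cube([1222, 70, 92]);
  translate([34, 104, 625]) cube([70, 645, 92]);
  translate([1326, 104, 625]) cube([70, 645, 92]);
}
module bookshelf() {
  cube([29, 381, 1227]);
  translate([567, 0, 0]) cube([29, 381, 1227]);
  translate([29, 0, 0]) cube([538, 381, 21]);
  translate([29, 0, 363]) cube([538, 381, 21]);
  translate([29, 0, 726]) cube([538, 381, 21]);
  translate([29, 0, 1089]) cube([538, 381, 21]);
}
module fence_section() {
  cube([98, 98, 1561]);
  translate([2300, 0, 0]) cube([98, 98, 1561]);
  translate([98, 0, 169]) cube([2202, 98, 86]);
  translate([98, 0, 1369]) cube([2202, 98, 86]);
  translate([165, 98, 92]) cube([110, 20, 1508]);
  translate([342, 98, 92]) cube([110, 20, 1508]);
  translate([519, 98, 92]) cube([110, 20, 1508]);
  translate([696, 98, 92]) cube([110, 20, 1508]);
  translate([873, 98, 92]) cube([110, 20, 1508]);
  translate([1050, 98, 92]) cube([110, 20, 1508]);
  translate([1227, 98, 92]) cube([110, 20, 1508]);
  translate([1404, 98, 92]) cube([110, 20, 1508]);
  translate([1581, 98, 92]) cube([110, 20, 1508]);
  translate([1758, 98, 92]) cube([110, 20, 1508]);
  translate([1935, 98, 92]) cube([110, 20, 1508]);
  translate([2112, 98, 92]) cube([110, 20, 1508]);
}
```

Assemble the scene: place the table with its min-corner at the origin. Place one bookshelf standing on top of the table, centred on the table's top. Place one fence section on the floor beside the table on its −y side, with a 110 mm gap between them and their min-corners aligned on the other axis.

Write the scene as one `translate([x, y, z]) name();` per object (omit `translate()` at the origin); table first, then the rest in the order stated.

table();
translate([417, 236, 742]) bookshelf();
translate([0, -228, 0]) fence_section();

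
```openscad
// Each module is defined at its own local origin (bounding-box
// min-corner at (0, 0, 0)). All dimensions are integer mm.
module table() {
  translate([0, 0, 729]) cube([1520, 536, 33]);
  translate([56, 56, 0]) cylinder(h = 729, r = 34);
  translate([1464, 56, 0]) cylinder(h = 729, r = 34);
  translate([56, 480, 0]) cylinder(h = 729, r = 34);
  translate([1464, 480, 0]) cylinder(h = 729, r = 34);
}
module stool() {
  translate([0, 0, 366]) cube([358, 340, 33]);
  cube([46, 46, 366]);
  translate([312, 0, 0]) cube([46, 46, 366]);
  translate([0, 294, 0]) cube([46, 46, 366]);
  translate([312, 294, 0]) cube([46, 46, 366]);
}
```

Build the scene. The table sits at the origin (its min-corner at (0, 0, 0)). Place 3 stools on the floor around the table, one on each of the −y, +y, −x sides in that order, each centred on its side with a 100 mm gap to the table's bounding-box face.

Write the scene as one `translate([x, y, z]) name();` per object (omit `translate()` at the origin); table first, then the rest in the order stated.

table();
translate([581, -440, 0]) stool();
translate([581, 636, 0]) stool();
translate([-458, 98, 0]) stool();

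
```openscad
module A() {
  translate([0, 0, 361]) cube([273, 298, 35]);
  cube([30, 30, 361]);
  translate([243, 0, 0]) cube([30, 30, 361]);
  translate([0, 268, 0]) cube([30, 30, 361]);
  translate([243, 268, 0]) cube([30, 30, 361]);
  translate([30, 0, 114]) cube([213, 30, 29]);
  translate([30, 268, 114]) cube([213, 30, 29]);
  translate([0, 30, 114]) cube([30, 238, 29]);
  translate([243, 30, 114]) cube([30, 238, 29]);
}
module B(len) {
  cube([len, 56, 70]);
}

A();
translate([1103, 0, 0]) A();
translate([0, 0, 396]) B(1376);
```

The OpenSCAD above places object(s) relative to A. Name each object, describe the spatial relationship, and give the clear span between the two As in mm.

Second stool starts at x = 1103; first ends at x = 273; clear span = 1103 − 273 = 830 mm.

A is a stool. B is a beam. A beam spans the tops of two stools. The clear span between the two stools is 830 mm.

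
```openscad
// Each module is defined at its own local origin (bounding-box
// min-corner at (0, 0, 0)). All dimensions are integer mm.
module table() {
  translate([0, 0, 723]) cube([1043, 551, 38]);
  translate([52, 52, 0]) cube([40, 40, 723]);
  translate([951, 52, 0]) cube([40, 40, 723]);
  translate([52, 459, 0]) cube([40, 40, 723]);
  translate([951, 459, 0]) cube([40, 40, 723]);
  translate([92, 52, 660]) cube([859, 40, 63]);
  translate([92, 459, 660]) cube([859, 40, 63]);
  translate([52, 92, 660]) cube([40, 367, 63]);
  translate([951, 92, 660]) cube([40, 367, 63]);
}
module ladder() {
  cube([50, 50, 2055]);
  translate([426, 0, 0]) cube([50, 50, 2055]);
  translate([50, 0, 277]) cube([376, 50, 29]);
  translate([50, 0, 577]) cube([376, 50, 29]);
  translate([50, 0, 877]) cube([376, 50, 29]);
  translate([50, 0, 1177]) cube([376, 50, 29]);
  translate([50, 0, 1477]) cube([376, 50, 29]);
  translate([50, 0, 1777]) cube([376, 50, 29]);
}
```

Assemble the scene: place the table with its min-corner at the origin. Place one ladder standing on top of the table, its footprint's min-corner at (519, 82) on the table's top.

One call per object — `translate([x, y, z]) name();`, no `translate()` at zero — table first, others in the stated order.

table();
translate([519, 82, 761]) ladder();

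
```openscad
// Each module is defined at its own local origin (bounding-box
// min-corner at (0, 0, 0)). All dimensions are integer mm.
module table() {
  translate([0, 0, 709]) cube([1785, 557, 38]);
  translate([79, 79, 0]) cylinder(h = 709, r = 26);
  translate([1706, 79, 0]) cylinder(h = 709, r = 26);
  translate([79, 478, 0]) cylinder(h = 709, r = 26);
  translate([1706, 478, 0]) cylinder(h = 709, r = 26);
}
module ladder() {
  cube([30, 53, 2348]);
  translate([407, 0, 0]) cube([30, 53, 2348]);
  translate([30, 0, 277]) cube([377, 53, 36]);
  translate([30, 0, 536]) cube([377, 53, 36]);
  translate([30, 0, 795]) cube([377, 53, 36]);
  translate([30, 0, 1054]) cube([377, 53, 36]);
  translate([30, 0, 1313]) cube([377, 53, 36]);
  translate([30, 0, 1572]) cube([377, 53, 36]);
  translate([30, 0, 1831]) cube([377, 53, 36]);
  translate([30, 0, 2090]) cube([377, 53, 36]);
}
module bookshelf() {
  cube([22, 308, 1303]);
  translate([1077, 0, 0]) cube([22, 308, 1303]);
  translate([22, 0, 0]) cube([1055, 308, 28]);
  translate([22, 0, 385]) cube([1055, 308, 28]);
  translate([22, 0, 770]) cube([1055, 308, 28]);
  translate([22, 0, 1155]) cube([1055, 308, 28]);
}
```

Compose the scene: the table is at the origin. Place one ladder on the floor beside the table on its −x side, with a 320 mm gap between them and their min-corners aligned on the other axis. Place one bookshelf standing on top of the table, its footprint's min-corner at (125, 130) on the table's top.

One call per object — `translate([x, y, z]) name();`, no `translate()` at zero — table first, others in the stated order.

table();
translate([-757, 0, 0]) ladder();
translate([125, 130, 747]) bookshelf();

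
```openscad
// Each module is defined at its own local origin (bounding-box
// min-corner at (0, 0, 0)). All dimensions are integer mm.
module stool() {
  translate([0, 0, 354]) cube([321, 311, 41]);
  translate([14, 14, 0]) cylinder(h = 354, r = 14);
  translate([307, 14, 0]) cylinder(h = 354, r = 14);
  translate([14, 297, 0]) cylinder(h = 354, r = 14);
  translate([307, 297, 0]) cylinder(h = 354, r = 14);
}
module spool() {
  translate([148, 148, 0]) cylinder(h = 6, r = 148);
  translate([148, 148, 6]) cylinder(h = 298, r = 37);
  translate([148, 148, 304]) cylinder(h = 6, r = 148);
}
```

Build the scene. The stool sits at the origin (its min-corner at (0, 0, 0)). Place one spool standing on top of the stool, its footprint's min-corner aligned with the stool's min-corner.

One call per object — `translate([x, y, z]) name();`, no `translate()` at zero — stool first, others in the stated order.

stool();
translate([0, 0, 395]) spool();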